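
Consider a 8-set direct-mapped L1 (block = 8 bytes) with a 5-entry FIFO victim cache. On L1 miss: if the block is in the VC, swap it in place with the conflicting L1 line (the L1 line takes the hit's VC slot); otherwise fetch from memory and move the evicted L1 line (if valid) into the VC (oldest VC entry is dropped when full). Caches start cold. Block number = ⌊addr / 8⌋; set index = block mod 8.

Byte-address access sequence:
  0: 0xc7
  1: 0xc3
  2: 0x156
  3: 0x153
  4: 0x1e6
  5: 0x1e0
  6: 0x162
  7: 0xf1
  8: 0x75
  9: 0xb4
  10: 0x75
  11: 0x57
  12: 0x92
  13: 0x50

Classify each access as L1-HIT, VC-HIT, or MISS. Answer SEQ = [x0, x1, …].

SEQ = [MISS, L1-HIT, MISS, L1-HIT, MISS, L1-HIT, MISS, MISS, MISS, MISS, VC-HIT, MISS, MISS, VC-HIT]

0: 0xc7 (blk 24, set 0) → MISS  vc=[]
1: 0xc3 (blk 24, set 0) → L1-HIT  vc=[]
2: 0x156 (blk 42, set 2) → MISS  vc=[]
3: 0x153 (blk 42, set 2) → L1-HIT  vc=[]
4: 0x1e6 (blk 60, set 4) → MISS  vc=[]
5: 0x1e0 (blk 60, set 4) → L1-HIT  vc=[]
6: 0x162 (blk 44, set 4) → MISS  vc=[60]
7: 0xf1 (blk 30, set 6) → MISS  vc=[60]
8: 0x75 (blk 14, set 6) → MISS  vc=[60, 30]
9: 0xb4 (blk 22, set 6) → MISS  vc=[60, 30, 14]
10: 0x75 (blk 14, set 6) → VC-HIT  vc=[60, 30, 22]
11: 0x57 (blk 10, set 2) → MISS  vc=[60, 30, 22, 42]
12: 0x92 (blk 18, set 2) → MISS  vc=[60, 30, 22, 42, 10]
13: 0x50 (blk 10, set 2) → VC-HIT  vc=[60, 30, 22, 42, 18]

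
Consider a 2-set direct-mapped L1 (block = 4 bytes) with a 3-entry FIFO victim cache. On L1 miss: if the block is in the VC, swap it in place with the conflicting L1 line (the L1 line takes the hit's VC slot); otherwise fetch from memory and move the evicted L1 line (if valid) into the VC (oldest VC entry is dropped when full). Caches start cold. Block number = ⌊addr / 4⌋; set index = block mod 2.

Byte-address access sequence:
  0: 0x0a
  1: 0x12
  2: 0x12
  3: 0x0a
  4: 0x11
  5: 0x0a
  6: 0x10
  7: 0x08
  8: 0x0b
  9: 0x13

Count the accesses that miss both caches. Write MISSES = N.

0: 0xa (blk 2, set 0) → MISS  vc=[]
1: 0x12 (blk 4, set 0) → MISS  vc=[2]
2: 0x12 (blk 4, set 0) → L1-HIT  vc=[2]
3: 0xa (blk 2, set 0) → VC-HIT  vc=[4]
4: 0x11 (blk 4, set 0) → VC-HIT  vc=[2]
5: 0xa (blk 2, set 0) → VC-HIT  vc=[4]
6: 0x10 (blk 4, set 0) → VC-HIT  vc=[2]
7: 0x8 (blk 2, set 0) → VC-HIT  vc=[4]
8: 0xb (blk 2, set 0) → L1-HIT  vc=[4]
9: 0x13 (blk 4, set 0) → VC-HIT  vc=[2]

MISSES = 2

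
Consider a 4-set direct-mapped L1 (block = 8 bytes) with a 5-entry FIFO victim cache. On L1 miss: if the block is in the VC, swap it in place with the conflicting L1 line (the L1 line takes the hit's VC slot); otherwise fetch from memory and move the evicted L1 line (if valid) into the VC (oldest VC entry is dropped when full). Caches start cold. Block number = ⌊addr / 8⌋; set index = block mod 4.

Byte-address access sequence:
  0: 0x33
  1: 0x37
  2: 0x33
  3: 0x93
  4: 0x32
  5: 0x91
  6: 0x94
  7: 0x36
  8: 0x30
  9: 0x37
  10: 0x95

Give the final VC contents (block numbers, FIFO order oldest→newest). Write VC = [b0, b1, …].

VC = [6]

  [0] addr=0x33 blk=6 s=2: MISS | VC []
  [1] addr=0x37 blk=6 s=2: L1-HIT | VC []
  [2] addr=0x33 blk=6 s=2: L1-HIT | VC []
  [3] addr=0x93 blk=18 s=2: MISS | VC [6]
  [4] addr=0x32 blk=6 s=2: VC-HIT | VC [18]
  [5] addr=0x91 blk=18 s=2: VC-HIT | VC [6]
  [6] addr=0x94 blk=18 s=2: L1-HIT | VC [6]
  [7] addr=0x36 blk=6 s=2: VC-HIT | VC [18]
  [8] addr=0x30 blk=6 s=2: L1-HIT | VC [18]
  [9] addr=0x37 blk=6 s=2: L1-HIT | VC [18]
  [10] addr=0x95 blk=18 s=2: VC-HIT | VC [6]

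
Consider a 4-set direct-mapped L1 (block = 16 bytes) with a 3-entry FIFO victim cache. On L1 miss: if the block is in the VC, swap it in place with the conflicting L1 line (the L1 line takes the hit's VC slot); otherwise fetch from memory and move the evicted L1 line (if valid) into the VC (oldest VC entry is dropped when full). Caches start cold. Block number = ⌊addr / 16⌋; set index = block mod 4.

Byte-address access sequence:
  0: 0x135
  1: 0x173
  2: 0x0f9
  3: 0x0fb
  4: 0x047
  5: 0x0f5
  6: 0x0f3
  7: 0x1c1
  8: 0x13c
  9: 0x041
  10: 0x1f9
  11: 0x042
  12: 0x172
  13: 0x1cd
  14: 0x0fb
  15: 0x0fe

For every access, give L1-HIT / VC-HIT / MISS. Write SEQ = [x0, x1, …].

SEQ = [MISS, MISS, MISS, L1-HIT, MISS, L1-HIT, L1-HIT, MISS, VC-HIT, VC-HIT, MISS, L1-HIT, VC-HIT, VC-HIT, MISS, L1-HIT]

  [0] addr=0x135 blk=19 s=3: MISS | VC []
  [1] addr=0x173 blk=23 s=3: MISS | VC [19]
  [2] addr=0xf9 blk=15 s=3: MISS | VC [19, 23]
  [3] addr=0xfb blk=15 s=3: L1-HIT | VC [19, 23]
  [4] addr=0x47 blk=4 s=0: MISS | VC [19, 23]
  [5] addr=0xf5 blk=15 s=3: L1-HIT | VC [19, 23]
  [6] addr=0xf3 blk=15 s=3: L1-HIT | VC [19, 23]
  [7] addr=0x1c1 blk=28 s=0: MISS | VC [19, 23, 4]
  [8] addr=0x13c blk=19 s=3: VC-HIT | VC [15, 23, 4]
  [9] addr=0x41 blk=4 s=0: VC-HIT | VC [15, 23, 28]
  [10] addr=0x1f9 blk=31 s=3: MISS | VC [23, 28, 19]
  [11] addr=0x42 blk=4 s=0: L1-HIT | VC [23, 28, 19]
  [12] addr=0x172 blk=23 s=3: VC-HIT | VC [31, 28, 19]
  [13] addr=0x1cd blk=28 s=0: VC-HIT | VC [31, 4, 19]
  [14] addr=0xfb blk=15 s=3: MISS | VC [4, 19, 23]
  [15] addr=0xfe blk=15 s=3: L1-HIT | VC [4, 19, 23]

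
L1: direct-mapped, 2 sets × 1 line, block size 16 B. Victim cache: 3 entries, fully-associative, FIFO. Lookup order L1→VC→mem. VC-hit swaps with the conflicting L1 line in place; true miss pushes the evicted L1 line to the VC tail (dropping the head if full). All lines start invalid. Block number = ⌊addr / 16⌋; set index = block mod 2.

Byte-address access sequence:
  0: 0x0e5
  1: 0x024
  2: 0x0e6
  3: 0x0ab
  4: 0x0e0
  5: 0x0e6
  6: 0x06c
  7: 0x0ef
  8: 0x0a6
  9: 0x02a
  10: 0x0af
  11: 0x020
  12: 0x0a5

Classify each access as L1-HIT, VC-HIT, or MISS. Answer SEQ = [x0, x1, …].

  [0] addr=0xe5 blk=14 s=0: MISS | VC []
  [1] addr=0x24 blk=2 s=0: MISS | VC [14]
  [2] addr=0xe6 blk=14 s=0: VC-HIT | VC [2]
  [3] addr=0xab blk=10 s=0: MISS | VC [2, 14]
  [4] addr=0xe0 blk=14 s=0: VC-HIT | VC [2, 10]
  [5] addr=0xe6 blk=14 s=0: L1-HIT | VC [2, 10]
  [6] addr=0x6c blk=6 s=0: MISS | VC [2, 10, 14]
  [7] addr=0xef blk=14 s=0: VC-HIT | VC [2, 10, 6]
  [8] addr=0xa6 blk=10 s=0: VC-HIT | VC [2, 14, 6]
  [9] addr=0x2a blk=2 s=0: VC-HIT | VC [10, 14, 6]
  [10] addr=0xaf blk=10 s=0: VC-HIT | VC [2, 14, 6]
  [11] addr=0x20 blk=2 s=0: VC-HIT | VC [10, 14, 6]
  [12] addr=0xa5 blk=10 s=0: VC-HIT | VC [2, 14, 6]

SEQ = [MISS, MISS, VC-HIT, MISS, VC-HIT, L1-HIT, MISS, VC-HIT, VC-HIT, VC-HIT, VC-HIT, VC-HIT, VC-HIT]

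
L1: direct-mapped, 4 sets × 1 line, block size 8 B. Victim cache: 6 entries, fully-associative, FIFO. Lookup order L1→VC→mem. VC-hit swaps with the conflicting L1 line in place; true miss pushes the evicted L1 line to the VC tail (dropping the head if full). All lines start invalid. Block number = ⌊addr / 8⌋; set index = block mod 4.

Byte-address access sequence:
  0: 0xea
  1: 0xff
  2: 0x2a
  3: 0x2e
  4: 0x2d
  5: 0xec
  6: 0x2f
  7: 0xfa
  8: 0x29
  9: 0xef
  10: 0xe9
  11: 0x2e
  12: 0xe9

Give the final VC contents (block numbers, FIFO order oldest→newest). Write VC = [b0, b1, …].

#0 0xea→b29/s1 MISS; vc=[]
#1 0xff→b31/s3 MISS; vc=[]
#2 0x2a→b5/s1 MISS; vc=[29]
#3 0x2e→b5/s1 L1-HIT; vc=[29]
#4 0x2d→b5/s1 L1-HIT; vc=[29]
#5 0xec→b29/s1 VC-HIT; vc=[5]
#6 0x2f→b5/s1 VC-HIT; vc=[29]
#7 0xfa→b31/s3 L1-HIT; vc=[29]
#8 0x29→b5/s1 L1-HIT; vc=[29]
#9 0xef→b29/s1 VC-HIT; vc=[5]
#10 0xe9→b29/s1 L1-HIT; vc=[5]
#11 0x2e→b5/s1 VC-HIT; vc=[29]
#12 0xe9→b29/s1 VC-HIT; vc=[5]

VC = [5]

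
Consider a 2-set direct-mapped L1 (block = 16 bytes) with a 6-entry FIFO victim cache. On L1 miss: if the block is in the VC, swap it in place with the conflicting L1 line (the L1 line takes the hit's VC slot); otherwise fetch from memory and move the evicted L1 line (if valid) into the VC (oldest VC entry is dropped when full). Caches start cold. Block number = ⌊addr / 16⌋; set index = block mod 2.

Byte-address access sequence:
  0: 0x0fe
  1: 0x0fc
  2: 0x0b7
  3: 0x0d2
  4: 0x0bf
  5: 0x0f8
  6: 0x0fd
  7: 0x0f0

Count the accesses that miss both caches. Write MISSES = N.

MISSES = 3

#0 0xfe→b15/s1 MISS; vc=[]
#1 0xfc→b15/s1 L1-HIT; vc=[]
#2 0xb7→b11/s1 MISS; vc=[15]
#3 0xd2→b13/s1 MISS; vc=[15,11]
#4 0xbf→b11/s1 VC-HIT; vc=[15,13]
#5 0xf8→b15/s1 VC-HIT; vc=[11,13]
#6 0xfd→b15/s1 L1-HIT; vc=[11,13]
#7 0xf0→b15/s1 L1-HIT; vc=[11,13]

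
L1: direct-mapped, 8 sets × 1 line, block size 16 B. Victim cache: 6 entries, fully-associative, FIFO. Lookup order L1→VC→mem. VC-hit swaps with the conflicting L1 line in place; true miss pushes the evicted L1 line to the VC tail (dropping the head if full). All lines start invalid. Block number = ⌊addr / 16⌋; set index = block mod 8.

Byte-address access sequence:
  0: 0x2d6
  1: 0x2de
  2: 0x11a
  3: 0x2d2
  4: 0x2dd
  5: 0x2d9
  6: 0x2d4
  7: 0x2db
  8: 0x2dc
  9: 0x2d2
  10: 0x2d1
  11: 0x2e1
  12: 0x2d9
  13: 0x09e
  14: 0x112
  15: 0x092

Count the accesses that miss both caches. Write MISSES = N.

MISSES = 4

0: 0x2d6 (blk 45, set 5) → MISS  vc=[]
1: 0x2de (blk 45, set 5) → L1-HIT  vc=[]
2: 0x11a (blk 17, set 1) → MISS  vc=[]
3: 0x2d2 (blk 45, set 5) → L1-HIT  vc=[]
4: 0x2dd (blk 45, set 5) → L1-HIT  vc=[]
5: 0x2d9 (blk 45, set 5) → L1-HIT  vc=[]
6: 0x2d4 (blk 45, set 5) → L1-HIT  vc=[]
7: 0x2db (blk 45, set 5) → L1-HIT  vc=[]
8: 0x2dc (blk 45, set 5) → L1-HIT  vc=[]
9: 0x2d2 (blk 45, set 5) → L1-HIT  vc=[]
10: 0x2d1 (blk 45, set 5) → L1-HIT  vc=[]
11: 0x2e1 (blk 46, set 6) → MISS  vc=[]
12: 0x2d9 (blk 45, set 5) → L1-HIT  vc=[]
13: 0x9e (blk 9, set 1) → MISS  vc=[17]
14: 0x112 (blk 17, set 1) → VC-HIT  vc=[9]
15: 0x92 (blk 9, set 1) → VC-HIT  vc=[17]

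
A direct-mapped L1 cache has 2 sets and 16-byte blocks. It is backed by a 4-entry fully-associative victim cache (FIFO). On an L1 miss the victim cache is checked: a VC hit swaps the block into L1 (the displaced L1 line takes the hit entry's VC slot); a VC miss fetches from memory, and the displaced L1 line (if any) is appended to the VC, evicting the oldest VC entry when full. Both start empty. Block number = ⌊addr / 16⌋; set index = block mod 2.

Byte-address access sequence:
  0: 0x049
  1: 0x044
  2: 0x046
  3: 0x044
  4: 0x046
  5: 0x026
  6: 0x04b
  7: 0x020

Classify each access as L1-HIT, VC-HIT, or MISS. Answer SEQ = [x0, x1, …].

SEQ = [MISS, L1-HIT, L1-HIT, L1-HIT, L1-HIT, MISS, VC-HIT, VC-HIT]

#0 0x49→b4/s0 MISS; vc=[]
#1 0x44→b4/s0 L1-HIT; vc=[]
#2 0x46→b4/s0 L1-HIT; vc=[]
#3 0x44→b4/s0 L1-HIT; vc=[]
#4 0x46→b4/s0 L1-HIT; vc=[]
#5 0x26→b2/s0 MISS; vc=[4]
#6 0x4b→b4/s0 VC-HIT; vc=[2]
#7 0x20→b2/s0 VC-HIT; vc=[4]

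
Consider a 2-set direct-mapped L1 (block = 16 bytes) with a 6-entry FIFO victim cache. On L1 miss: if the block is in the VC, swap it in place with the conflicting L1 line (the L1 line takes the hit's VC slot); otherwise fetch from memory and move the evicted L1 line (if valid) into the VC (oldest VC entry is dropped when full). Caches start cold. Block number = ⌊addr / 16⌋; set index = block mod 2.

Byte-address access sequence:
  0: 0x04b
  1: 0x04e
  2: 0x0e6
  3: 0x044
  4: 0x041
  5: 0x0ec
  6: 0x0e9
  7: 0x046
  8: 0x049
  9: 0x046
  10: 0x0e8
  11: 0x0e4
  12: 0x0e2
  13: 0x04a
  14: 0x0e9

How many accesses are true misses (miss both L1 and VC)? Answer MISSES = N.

MISSES = 2

  [0] addr=0x4b blk=4 s=0: MISS | VC []
  [1] addr=0x4e blk=4 s=0: L1-HIT | VC []
  [2] addr=0xe6 blk=14 s=0: MISS | VC [4]
  [3] addr=0x44 blk=4 s=0: VC-HIT | VC [14]
  [4] addr=0x41 blk=4 s=0: L1-HIT | VC [14]
  [5] addr=0xec blk=14 s=0: VC-HIT | VC [4]
  [6] addr=0xe9 blk=14 s=0: L1-HIT | VC [4]
  [7] addr=0x46 blk=4 s=0: VC-HIT | VC [14]
  [8] addr=0x49 blk=4 s=0: L1-HIT | VC [14]
  [9] addr=0x46 blk=4 s=0: L1-HIT | VC [14]
  [10] addr=0xe8 blk=14 s=0: VC-HIT | VC [4]
  [11] addr=0xe4 blk=14 s=0: L1-HIT | VC [4]
  [12] addr=0xe2 blk=14 s=0: L1-HIT | VC [4]
  [13] addr=0x4a blk=4 s=0: VC-HIT | VC [14]
  [14] addr=0xe9 blk=14 s=0: VC-HIT | VC [4]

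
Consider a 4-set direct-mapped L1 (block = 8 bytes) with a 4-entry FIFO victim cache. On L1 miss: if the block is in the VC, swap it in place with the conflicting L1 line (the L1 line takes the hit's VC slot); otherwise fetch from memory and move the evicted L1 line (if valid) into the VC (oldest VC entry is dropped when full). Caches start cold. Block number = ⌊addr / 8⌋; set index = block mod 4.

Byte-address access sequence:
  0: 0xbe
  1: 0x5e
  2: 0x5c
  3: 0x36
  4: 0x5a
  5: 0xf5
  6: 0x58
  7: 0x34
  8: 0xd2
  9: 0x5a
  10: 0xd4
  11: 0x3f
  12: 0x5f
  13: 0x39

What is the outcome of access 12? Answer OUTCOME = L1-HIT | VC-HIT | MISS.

OUTCOME = VC-HIT

0: 0xbe (blk 23, set 3) → MISS  vc=[]
1: 0x5e (blk 11, set 3) → MISS  vc=[23]
2: 0x5c (blk 11, set 3) → L1-HIT  vc=[23]
3: 0x36 (blk 6, set 2) → MISS  vc=[23]
4: 0x5a (blk 11, set 3) → L1-HIT  vc=[23]
5: 0xf5 (blk 30, set 2) → MISS  vc=[23, 6]
6: 0x58 (blk 11, set 3) → L1-HIT  vc=[23, 6]
7: 0x34 (blk 6, set 2) → VC-HIT  vc=[23, 30]
8: 0xd2 (blk 26, set 2) → MISS  vc=[23, 30, 6]
9: 0x5a (blk 11, set 3) → L1-HIT  vc=[23, 30, 6]
10: 0xd4 (blk 26, set 2) → L1-HIT  vc=[23, 30, 6]
11: 0x3f (blk 7, set 3) → MISS  vc=[23, 30, 6, 11]
12: 0x5f (blk 11, set 3) → VC-HIT  vc=[23, 30, 6, 7]
13: 0x39 (blk 7, set 3) → VC-HIT  vc=[23, 30, 6, 11]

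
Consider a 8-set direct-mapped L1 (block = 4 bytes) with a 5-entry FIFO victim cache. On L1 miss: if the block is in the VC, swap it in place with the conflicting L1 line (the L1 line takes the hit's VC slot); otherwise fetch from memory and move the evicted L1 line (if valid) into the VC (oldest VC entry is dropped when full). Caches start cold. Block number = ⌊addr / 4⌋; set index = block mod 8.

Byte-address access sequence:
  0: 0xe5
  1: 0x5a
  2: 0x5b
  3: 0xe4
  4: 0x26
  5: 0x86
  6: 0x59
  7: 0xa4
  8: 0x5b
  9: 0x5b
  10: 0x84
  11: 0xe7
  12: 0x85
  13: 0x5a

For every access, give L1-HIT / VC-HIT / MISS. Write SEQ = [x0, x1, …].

SEQ = [MISS, MISS, L1-HIT, L1-HIT, MISS, MISS, L1-HIT, MISS, L1-HIT, L1-HIT, VC-HIT, VC-HIT, VC-HIT, L1-HIT]

#0 0xe5→b57/s1 MISS; vc=[]
#1 0x5a→b22/s6 MISS; vc=[]
#2 0x5b→b22/s6 L1-HIT; vc=[]
#3 0xe4→b57/s1 L1-HIT; vc=[]
#4 0x26→b9/s1 MISS; vc=[57]
#5 0x86→b33/s1 MISS; vc=[57,9]
#6 0x59→b22/s6 L1-HIT; vc=[57,9]
#7 0xa4→b41/s1 MISS; vc=[57,9,33]
#8 0x5b→b22/s6 L1-HIT; vc=[57,9,33]
#9 0x5b→b22/s6 L1-HIT; vc=[57,9,33]
#10 0x84→b33/s1 VC-HIT; vc=[57,9,41]
#11 0xe7→b57/s1 VC-HIT; vc=[33,9,41]
#12 0x85→b33/s1 VC-HIT; vc=[57,9,41]
#13 0x5a→b22/s6 L1-HIT; vc=[57,9,41]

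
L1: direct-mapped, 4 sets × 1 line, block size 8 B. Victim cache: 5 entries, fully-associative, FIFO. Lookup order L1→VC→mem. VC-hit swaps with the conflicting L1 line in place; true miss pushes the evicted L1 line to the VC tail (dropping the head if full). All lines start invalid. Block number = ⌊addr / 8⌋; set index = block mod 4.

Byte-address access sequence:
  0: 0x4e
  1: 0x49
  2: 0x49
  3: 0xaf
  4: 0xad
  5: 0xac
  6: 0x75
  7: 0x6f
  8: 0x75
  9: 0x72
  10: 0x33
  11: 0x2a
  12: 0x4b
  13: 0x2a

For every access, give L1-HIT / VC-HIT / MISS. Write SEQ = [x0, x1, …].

SEQ = [MISS, L1-HIT, L1-HIT, MISS, L1-HIT, L1-HIT, MISS, MISS, L1-HIT, L1-HIT, MISS, MISS, VC-HIT, VC-HIT]

  [0] addr=0x4e blk=9 s=1: MISS | VC []
  [1] addr=0x49 blk=9 s=1: L1-HIT | VC []
  [2] addr=0x49 blk=9 s=1: L1-HIT | VC []
  [3] addr=0xaf blk=21 s=1: MISS | VC [9]
  [4] addr=0xad blk=21 s=1: L1-HIT | VC [9]
  [5] addr=0xac blk=21 s=1: L1-HIT | VC [9]
  [6] addr=0x75 blk=14 s=2: MISS | VC [9]
  [7] addr=0x6f blk=13 s=1: MISS | VC [9, 21]
  [8] addr=0x75 blk=14 s=2: L1-HIT | VC [9, 21]
  [9] addr=0x72 blk=14 s=2: L1-HIT | VC [9, 21]
  [10] addr=0x33 blk=6 s=2: MISS | VC [9, 21, 14]
  [11] addr=0x2a blk=5 s=1: MISS | VC [9, 21, 14, 13]
  [12] addr=0x4b blk=9 s=1: VC-HIT | VC [5, 21, 14, 13]
  [13] addr=0x2a blk=5 s=1: VC-HIT | VC [9, 21, 14, 13]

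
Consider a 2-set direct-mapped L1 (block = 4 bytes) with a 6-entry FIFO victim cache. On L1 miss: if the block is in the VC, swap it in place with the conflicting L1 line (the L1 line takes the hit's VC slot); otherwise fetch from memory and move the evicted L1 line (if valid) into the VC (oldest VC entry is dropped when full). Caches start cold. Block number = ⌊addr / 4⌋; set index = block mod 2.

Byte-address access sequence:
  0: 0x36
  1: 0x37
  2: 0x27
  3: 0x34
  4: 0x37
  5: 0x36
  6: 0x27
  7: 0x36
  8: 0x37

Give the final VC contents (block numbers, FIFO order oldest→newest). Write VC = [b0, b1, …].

0: 0x36 (blk 13, set 1) → MISS  vc=[]
1: 0x37 (blk 13, set 1) → L1-HIT  vc=[]
2: 0x27 (blk 9, set 1) → MISS  vc=[13]
3: 0x34 (blk 13, set 1) → VC-HIT  vc=[9]
4: 0x37 (blk 13, set 1) → L1-HIT  vc=[9]
5: 0x36 (blk 13, set 1) → L1-HIT  vc=[9]
6: 0x27 (blk 9, set 1) → VC-HIT  vc=[13]
7: 0x36 (blk 13, set 1) → VC-HIT  vc=[9]
8: 0x37 (blk 13, set 1) → L1-HIT  vc=[9]

VC = [9]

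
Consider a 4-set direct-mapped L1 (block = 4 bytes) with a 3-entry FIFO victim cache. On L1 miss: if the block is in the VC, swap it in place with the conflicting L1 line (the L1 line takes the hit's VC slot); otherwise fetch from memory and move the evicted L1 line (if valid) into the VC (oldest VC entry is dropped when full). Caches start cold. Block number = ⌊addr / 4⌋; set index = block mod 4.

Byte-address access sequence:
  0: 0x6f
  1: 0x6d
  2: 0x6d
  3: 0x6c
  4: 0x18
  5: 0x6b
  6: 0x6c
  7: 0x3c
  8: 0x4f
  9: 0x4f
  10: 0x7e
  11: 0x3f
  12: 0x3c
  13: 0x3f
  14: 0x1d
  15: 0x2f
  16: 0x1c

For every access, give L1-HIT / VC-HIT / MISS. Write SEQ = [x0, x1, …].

SEQ = [MISS, L1-HIT, L1-HIT, L1-HIT, MISS, MISS, L1-HIT, MISS, MISS, L1-HIT, MISS, VC-HIT, L1-HIT, L1-HIT, MISS, MISS, VC-HIT]

#0 0x6f→b27/s3 MISS; vc=[]
#1 0x6d→b27/s3 L1-HIT; vc=[]
#2 0x6d→b27/s3 L1-HIT; vc=[]
#3 0x6c→b27/s3 L1-HIT; vc=[]
#4 0x18→b6/s2 MISS; vc=[]
#5 0x6b→b26/s2 MISS; vc=[6]
#6 0x6c→b27/s3 L1-HIT; vc=[6]
#7 0x3c→b15/s3 MISS; vc=[6,27]
#8 0x4f→b19/s3 MISS; vc=[6,27,15]
#9 0x4f→b19/s3 L1-HIT; vc=[6,27,15]
#10 0x7e→b31/s3 MISS; vc=[27,15,19]
#11 0x3f→b15/s3 VC-HIT; vc=[27,31,19]
#12 0x3c→b15/s3 L1-HIT; vc=[27,31,19]
#13 0x3f→b15/s3 L1-HIT; vc=[27,31,19]
#14 0x1d→b7/s3 MISS; vc=[31,19,15]
#15 0x2f→b11/s3 MISS; vc=[19,15,7]
#16 0x1c→b7/s3 VC-HIT; vc=[19,15,11]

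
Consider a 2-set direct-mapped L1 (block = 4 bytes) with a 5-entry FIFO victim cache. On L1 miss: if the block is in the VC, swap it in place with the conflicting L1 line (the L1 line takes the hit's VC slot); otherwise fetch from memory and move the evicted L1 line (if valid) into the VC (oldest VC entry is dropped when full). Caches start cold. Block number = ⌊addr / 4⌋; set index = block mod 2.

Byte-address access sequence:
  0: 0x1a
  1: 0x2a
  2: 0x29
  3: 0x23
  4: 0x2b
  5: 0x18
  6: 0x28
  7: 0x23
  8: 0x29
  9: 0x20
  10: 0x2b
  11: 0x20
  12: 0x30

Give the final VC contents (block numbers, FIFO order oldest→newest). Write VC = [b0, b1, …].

#0 0x1a→b6/s0 MISS; vc=[]
#1 0x2a→b10/s0 MISS; vc=[6]
#2 0x29→b10/s0 L1-HIT; vc=[6]
#3 0x23→b8/s0 MISS; vc=[6,10]
#4 0x2b→b10/s0 VC-HIT; vc=[6,8]
#5 0x18→b6/s0 VC-HIT; vc=[10,8]
#6 0x28→b10/s0 VC-HIT; vc=[6,8]
#7 0x23→b8/s0 VC-HIT; vc=[6,10]
#8 0x29→b10/s0 VC-HIT; vc=[6,8]
#9 0x20→b8/s0 VC-HIT; vc=[6,10]
#10 0x2b→b10/s0 VC-HIT; vc=[6,8]
#11 0x20→b8/s0 VC-HIT; vc=[6,10]
#12 0x30→b12/s0 MISS; vc=[6,10,8]

VC = [6, 10, 8]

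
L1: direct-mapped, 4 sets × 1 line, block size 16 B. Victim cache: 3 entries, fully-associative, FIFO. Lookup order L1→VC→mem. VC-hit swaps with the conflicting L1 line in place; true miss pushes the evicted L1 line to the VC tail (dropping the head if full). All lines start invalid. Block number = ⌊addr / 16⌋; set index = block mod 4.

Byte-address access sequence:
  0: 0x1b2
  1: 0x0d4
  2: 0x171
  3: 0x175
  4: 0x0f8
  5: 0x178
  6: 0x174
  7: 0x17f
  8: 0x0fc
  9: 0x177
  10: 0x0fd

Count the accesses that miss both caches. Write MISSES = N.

  [0] addr=0x1b2 blk=27 s=3: MISS | VC []
  [1] addr=0xd4 blk=13 s=1: MISS | VC []
  [2] addr=0x171 blk=23 s=3: MISS | VC [27]
  [3] addr=0x175 blk=23 s=3: L1-HIT | VC [27]
  [4] addr=0xf8 blk=15 s=3: MISS | VC [27, 23]
  [5] addr=0x178 blk=23 s=3: VC-HIT | VC [27, 15]
  [6] addr=0x174 blk=23 s=3: L1-HIT | VC [27, 15]
  [7] addr=0x17f blk=23 s=3: L1-HIT | VC [27, 15]
  [8] addr=0xfc blk=15 s=3: VC-HIT | VC [27, 23]
  [9] addr=0x177 blk=23 s=3: VC-HIT | VC [27, 15]
  [10] addr=0xfd blk=15 s=3: VC-HIT | VC [27, 23]

MISSES = 4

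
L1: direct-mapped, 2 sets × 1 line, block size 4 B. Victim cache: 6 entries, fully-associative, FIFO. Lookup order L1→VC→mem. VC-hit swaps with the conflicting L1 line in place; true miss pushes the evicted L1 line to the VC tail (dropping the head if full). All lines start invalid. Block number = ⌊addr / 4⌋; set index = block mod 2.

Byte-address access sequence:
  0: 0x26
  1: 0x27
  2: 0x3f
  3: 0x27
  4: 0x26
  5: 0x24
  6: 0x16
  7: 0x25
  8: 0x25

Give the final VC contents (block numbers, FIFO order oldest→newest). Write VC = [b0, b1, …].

VC = [15, 5]

  [0] addr=0x26 blk=9 s=1: MISS | VC []
  [1] addr=0x27 blk=9 s=1: L1-HIT | VC []
  [2] addr=0x3f blk=15 s=1: MISS | VC [9]
  [3] addr=0x27 blk=9 s=1: VC-HIT | VC [15]
  [4] addr=0x26 blk=9 s=1: L1-HIT | VC [15]
  [5] addr=0x24 blk=9 s=1: L1-HIT | VC [15]
  [6] addr=0x16 blk=5 s=1: MISS | VC [15, 9]
  [7] addr=0x25 blk=9 s=1: VC-HIT | VC [15, 5]
  [8] addr=0x25 blk=9 s=1: L1-HIT | VC [15, 5]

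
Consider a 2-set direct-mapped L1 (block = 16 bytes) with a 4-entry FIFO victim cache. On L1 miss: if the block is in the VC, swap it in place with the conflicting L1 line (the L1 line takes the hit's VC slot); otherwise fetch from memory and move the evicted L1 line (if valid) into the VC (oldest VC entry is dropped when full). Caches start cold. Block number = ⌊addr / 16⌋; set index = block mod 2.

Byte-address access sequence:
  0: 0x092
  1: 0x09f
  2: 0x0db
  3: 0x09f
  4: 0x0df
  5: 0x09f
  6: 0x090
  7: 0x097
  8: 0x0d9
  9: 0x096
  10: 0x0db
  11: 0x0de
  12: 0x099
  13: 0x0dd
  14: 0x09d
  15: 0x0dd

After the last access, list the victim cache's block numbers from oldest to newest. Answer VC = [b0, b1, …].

VC = [9]

#0 0x92→b9/s1 MISS; vc=[]
#1 0x9f→b9/s1 L1-HIT; vc=[]
#2 0xdb→b13/s1 MISS; vc=[9]
#3 0x9f→b9/s1 VC-HIT; vc=[13]
#4 0xdf→b13/s1 VC-HIT; vc=[9]
#5 0x9f→b9/s1 VC-HIT; vc=[13]
#6 0x90→b9/s1 L1-HIT; vc=[13]
#7 0x97→b9/s1 L1-HIT; vc=[13]
#8 0xd9→b13/s1 VC-HIT; vc=[9]
#9 0x96→b9/s1 VC-HIT; vc=[13]
#10 0xdb→b13/s1 VC-HIT; vc=[9]
#11 0xde→b13/s1 L1-HIT; vc=[9]
#12 0x99→b9/s1 VC-HIT; vc=[13]
#13 0xdd→b13/s1 VC-HIT; vc=[9]
#14 0x9d→b9/s1 VC-HIT; vc=[13]
#15 0xdd→b13/s1 VC-HIT; vc=[9]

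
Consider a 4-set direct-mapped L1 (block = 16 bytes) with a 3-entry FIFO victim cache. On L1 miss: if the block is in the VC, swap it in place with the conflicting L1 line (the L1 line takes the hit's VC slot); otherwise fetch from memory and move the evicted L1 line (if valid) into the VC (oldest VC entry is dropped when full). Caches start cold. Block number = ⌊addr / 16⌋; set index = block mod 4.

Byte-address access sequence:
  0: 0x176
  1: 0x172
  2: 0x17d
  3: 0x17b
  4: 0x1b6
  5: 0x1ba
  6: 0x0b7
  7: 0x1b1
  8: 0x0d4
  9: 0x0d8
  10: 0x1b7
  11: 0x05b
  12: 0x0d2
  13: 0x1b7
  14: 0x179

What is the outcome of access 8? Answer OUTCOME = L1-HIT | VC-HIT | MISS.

  [0] addr=0x176 blk=23 s=3: MISS | VC []
  [1] addr=0x172 blk=23 s=3: L1-HIT | VC []
  [2] addr=0x17d blk=23 s=3: L1-HIT | VC []
  [3] addr=0x17b blk=23 s=3: L1-HIT | VC []
  [4] addr=0x1b6 blk=27 s=3: MISS | VC [23]
  [5] addr=0x1ba blk=27 s=3: L1-HIT | VC [23]
  [6] addr=0xb7 blk=11 s=3: MISS | VC [23, 27]
  [7] addr=0x1b1 blk=27 s=3: VC-HIT | VC [23, 11]
  [8] addr=0xd4 blk=13 s=1: MISS | VC [23, 11]
  [9] addr=0xd8 blk=13 s=1: L1-HIT | VC [23, 11]
  [10] addr=0x1b7 blk=27 s=3: L1-HIT | VC [23, 11]
  [11] addr=0x5b blk=5 s=1: MISS | VC [23, 11, 13]
  [12] addr=0xd2 blk=13 s=1: VC-HIT | VC [23, 11, 5]
  [13] addr=0x1b7 blk=27 s=3: L1-HIT | VC [23, 11, 5]
  [14] addr=0x179 blk=23 s=3: VC-HIT | VC [27, 11, 5]

OUTCOME = MISS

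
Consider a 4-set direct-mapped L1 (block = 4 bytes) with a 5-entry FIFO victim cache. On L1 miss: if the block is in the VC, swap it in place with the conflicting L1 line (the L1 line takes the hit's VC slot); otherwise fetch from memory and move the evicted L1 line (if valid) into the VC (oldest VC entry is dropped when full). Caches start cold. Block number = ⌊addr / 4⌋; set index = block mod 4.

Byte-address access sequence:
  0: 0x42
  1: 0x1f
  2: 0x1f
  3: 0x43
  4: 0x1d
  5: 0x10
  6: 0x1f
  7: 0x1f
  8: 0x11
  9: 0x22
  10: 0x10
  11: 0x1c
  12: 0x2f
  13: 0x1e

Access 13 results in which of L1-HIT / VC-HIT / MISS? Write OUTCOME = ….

#0 0x42→b16/s0 MISS; vc=[]
#1 0x1f→b7/s3 MISS; vc=[]
#2 0x1f→b7/s3 L1-HIT; vc=[]
#3 0x43→b16/s0 L1-HIT; vc=[]
#4 0x1d→b7/s3 L1-HIT; vc=[]
#5 0x10→b4/s0 MISS; vc=[16]
#6 0x1f→b7/s3 L1-HIT; vc=[16]
#7 0x1f→b7/s3 L1-HIT; vc=[16]
#8 0x11→b4/s0 L1-HIT; vc=[16]
#9 0x22→b8/s0 MISS; vc=[16,4]
#10 0x10→b4/s0 VC-HIT; vc=[16,8]
#11 0x1c→b7/s3 L1-HIT; vc=[16,8]
#12 0x2f→b11/s3 MISS; vc=[16,8,7]
#13 0x1e→b7/s3 VC-HIT; vc=[16,8,11]

OUTCOME = VC-HIT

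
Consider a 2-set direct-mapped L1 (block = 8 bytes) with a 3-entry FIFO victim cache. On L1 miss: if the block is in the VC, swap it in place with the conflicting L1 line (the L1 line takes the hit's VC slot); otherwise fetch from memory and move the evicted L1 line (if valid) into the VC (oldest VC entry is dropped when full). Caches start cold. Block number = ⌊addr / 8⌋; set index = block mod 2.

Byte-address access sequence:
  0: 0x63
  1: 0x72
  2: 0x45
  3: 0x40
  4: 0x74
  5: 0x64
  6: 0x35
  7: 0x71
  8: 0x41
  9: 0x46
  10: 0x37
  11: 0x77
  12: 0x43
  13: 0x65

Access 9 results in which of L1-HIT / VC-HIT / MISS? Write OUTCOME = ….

  [0] addr=0x63 blk=12 s=0: MISS | VC []
  [1] addr=0x72 blk=14 s=0: MISS | VC [12]
  [2] addr=0x45 blk=8 s=0: MISS | VC [12, 14]
  [3] addr=0x40 blk=8 s=0: L1-HIT | VC [12, 14]
  [4] addr=0x74 blk=14 s=0: VC-HIT | VC [12, 8]
  [5] addr=0x64 blk=12 s=0: VC-HIT | VC [14, 8]
  [6] addr=0x35 blk=6 s=0: MISS | VC [14, 8, 12]
  [7] addr=0x71 blk=14 s=0: VC-HIT | VC [6, 8, 12]
  [8] addr=0x41 blk=8 s=0: VC-HIT | VC [6, 14, 12]
  [9] addr=0x46 blk=8 s=0: L1-HIT | VC [6, 14, 12]
  [10] addr=0x37 blk=6 s=0: VC-HIT | VC [8, 14, 12]
  [11] addr=0x77 blk=14 s=0: VC-HIT | VC [8, 6, 12]
  [12] addr=0x43 blk=8 s=0: VC-HIT | VC [14, 6, 12]
  [13] addr=0x65 blk=12 s=0: VC-HIT | VC [14, 6, 8]

OUTCOME = L1-HIT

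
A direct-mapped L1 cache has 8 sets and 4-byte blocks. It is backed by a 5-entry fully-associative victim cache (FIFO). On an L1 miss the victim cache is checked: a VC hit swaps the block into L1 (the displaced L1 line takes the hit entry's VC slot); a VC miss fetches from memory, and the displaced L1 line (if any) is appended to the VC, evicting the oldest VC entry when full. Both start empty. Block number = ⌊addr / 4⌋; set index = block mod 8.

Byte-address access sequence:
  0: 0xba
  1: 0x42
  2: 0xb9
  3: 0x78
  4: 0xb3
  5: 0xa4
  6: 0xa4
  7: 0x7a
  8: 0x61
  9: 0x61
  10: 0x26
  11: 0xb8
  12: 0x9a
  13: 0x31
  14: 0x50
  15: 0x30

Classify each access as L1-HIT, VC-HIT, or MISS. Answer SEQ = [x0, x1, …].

SEQ = [MISS, MISS, L1-HIT, MISS, MISS, MISS, L1-HIT, L1-HIT, MISS, L1-HIT, MISS, VC-HIT, MISS, MISS, MISS, VC-HIT]

  [0] addr=0xba blk=46 s=6: MISS | VC []
  [1] addr=0x42 blk=16 s=0: MISS | VC []
  [2] addr=0xb9 blk=46 s=6: L1-HIT | VC []
  [3] addr=0x78 blk=30 s=6: MISS | VC [46]
  [4] addr=0xb3 blk=44 s=4: MISS | VC [46]
  [5] addr=0xa4 blk=41 s=1: MISS | VC [46]
  [6] addr=0xa4 blk=41 s=1: L1-HIT | VC [46]
  [7] addr=0x7a blk=30 s=6: L1-HIT | VC [46]
  [8] addr=0x61 blk=24 s=0: MISS | VC [46, 16]
  [9] addr=0x61 blk=24 s=0: L1-HIT | VC [46, 16]
  [10] addr=0x26 blk=9 s=1: MISS | VC [46, 16, 41]
  [11] addr=0xb8 blk=46 s=6: VC-HIT | VC [30, 16, 41]
  [12] addr=0x9a blk=38 s=6: MISS | VC [30, 16, 41, 46]
  [13] addr=0x31 blk=12 s=4: MISS | VC [30, 16, 41, 46, 44]
  [14] addr=0x50 blk=20 s=4: MISS | VC [16, 41, 46, 44, 12]
  [15] addr=0x30 blk=12 s=4: VC-HIT | VC [16, 41, 46, 44, 20]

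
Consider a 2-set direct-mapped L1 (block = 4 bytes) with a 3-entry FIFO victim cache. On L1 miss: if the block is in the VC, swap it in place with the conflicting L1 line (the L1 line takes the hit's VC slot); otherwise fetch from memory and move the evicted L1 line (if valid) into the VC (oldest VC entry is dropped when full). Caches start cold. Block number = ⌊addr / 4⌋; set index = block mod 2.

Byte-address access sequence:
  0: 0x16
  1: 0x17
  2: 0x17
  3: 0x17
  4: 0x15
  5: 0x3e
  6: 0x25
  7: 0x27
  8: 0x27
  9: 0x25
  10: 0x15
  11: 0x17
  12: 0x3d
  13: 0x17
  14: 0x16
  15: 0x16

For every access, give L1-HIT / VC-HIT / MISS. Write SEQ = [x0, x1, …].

  [0] addr=0x16 blk=5 s=1: MISS | VC []
  [1] addr=0x17 blk=5 s=1: L1-HIT | VC []
  [2] addr=0x17 blk=5 s=1: L1-HIT | VC []
  [3] addr=0x17 blk=5 s=1: L1-HIT | VC []
  [4] addr=0x15 blk=5 s=1: L1-HIT | VC []
  [5] addr=0x3e blk=15 s=1: MISS | VC [5]
  [6] addr=0x25 blk=9 s=1: MISS | VC [5, 15]
  [7] addr=0x27 blk=9 s=1: L1-HIT | VC [5, 15]
  [8] addr=0x27 blk=9 s=1: L1-HIT | VC [5, 15]
  [9] addr=0x25 blk=9 s=1: L1-HIT | VC [5, 15]
  [10] addr=0x15 blk=5 s=1: VC-HIT | VC [9, 15]
  [11] addr=0x17 blk=5 s=1: L1-HIT | VC [9, 15]
  [12] addr=0x3d blk=15 s=1: VC-HIT | VC [9, 5]
  [13] addr=0x17 blk=5 s=1: VC-HIT | VC [9, 15]
  [14] addr=0x16 blk=5 s=1: L1-HIT | VC [9, 15]
  [15] addr=0x16 blk=5 s=1: L1-HIT | VC [9, 15]

SEQ = [MISS, L1-HIT, L1-HIT, L1-HIT, L1-HIT, MISS, MISS, L1-HIT, L1-HIT, L1-HIT, VC-HIT, L1-HIT, VC-HIT, VC-HIT, L1-HIT, L1-HIT]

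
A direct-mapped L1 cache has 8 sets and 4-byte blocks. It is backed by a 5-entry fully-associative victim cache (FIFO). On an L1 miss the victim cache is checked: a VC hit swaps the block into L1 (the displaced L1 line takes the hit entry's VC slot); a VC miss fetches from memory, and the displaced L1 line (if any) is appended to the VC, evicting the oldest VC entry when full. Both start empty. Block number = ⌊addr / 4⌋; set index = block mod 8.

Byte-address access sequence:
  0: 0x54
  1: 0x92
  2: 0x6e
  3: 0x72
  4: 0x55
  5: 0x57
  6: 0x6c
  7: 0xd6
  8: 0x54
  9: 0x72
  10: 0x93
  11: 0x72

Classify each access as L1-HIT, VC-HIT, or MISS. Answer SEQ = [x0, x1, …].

  [0] addr=0x54 blk=21 s=5: MISS | VC []
  [1] addr=0x92 blk=36 s=4: MISS | VC []
  [2] addr=0x6e blk=27 s=3: MISS | VC []
  [3] addr=0x72 blk=28 s=4: MISS | VC [36]
  [4] addr=0x55 blk=21 s=5: L1-HIT | VC [36]
  [5] addr=0x57 blk=21 s=5: L1-HIT | VC [36]
  [6] addr=0x6c blk=27 s=3: L1-HIT | VC [36]
  [7] addr=0xd6 blk=53 s=5: MISS | VC [36, 21]
  [8] addr=0x54 blk=21 s=5: VC-HIT | VC [36, 53]
  [9] addr=0x72 blk=28 s=4: L1-HIT | VC [36, 53]
  [10] addr=0x93 blk=36 s=4: VC-HIT | VC [28, 53]
  [11] addr=0x72 blk=28 s=4: VC-HIT | VC [36, 53]

SEQ = [MISS, MISS, MISS, MISS, L1-HIT, L1-HIT, L1-HIT, MISS, VC-HIT, L1-HIT, VC-HIT, VC-HIT]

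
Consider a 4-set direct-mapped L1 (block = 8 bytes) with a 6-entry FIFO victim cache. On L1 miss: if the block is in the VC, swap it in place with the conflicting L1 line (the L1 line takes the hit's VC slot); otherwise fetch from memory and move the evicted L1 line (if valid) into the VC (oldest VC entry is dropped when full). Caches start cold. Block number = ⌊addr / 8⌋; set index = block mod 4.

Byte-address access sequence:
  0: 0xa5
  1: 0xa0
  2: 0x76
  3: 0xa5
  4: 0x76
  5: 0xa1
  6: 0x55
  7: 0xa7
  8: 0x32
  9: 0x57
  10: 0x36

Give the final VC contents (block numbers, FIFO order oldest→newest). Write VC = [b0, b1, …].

0: 0xa5 (blk 20, set 0) → MISS  vc=[]
1: 0xa0 (blk 20, set 0) → L1-HIT  vc=[]
2: 0x76 (blk 14, set 2) → MISS  vc=[]
3: 0xa5 (blk 20, set 0) → L1-HIT  vc=[]
4: 0x76 (blk 14, set 2) → L1-HIT  vc=[]
5: 0xa1 (blk 20, set 0) → L1-HIT  vc=[]
6: 0x55 (blk 10, set 2) → MISS  vc=[14]
7: 0xa7 (blk 20, set 0) → L1-HIT  vc=[14]
8: 0x32 (blk 6, set 2) → MISS  vc=[14, 10]
9: 0x57 (blk 10, set 2) → VC-HIT  vc=[14, 6]
10: 0x36 (blk 6, set 2) → VC-HIT  vc=[14, 10]

VC = [14, 10]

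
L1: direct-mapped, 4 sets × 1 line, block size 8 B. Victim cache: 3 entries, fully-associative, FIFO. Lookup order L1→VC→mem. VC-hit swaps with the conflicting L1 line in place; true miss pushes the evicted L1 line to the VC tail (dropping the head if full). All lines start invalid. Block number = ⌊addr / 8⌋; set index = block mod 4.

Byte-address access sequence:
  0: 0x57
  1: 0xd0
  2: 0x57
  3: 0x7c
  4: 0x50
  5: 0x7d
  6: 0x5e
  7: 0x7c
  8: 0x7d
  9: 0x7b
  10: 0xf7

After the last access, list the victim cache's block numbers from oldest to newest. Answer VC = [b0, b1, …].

#0 0x57→b10/s2 MISS; vc=[]
#1 0xd0→b26/s2 MISS; vc=[10]
#2 0x57→b10/s2 VC-HIT; vc=[26]
#3 0x7c→b15/s3 MISS; vc=[26]
#4 0x50→b10/s2 L1-HIT; vc=[26]
#5 0x7d→b15/s3 L1-HIT; vc=[26]
#6 0x5e→b11/s3 MISS; vc=[26,15]
#7 0x7c→b15/s3 VC-HIT; vc=[26,11]
#8 0x7d→b15/s3 L1-HIT; vc=[26,11]
#9 0x7b→b15/s3 L1-HIT; vc=[26,11]
#10 0xf7→b30/s2 MISS; vc=[26,11,10]

VC = [26, 11, 10]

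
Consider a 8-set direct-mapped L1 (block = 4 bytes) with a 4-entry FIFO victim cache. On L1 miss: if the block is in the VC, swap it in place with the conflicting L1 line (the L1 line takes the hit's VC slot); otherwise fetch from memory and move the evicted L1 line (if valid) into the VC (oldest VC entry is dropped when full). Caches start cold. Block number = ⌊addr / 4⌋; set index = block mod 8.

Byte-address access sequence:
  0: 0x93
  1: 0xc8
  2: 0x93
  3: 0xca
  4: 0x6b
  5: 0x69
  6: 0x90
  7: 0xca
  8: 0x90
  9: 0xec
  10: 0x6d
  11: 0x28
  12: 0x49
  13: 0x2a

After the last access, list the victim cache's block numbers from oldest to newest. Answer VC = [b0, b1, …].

  [0] addr=0x93 blk=36 s=4: MISS | VC []
  [1] addr=0xc8 blk=50 s=2: MISS | VC []
  [2] addr=0x93 blk=36 s=4: L1-HIT | VC []
  [3] addr=0xca blk=50 s=2: L1-HIT | VC []
  [4] addr=0x6b blk=26 s=2: MISS | VC [50]
  [5] addr=0x69 blk=26 s=2: L1-HIT | VC [50]
  [6] addr=0x90 blk=36 s=4: L1-HIT | VC [50]
  [7] addr=0xca blk=50 s=2: VC-HIT | VC [26]
  [8] addr=0x90 blk=36 s=4: L1-HIT | VC [26]
  [9] addr=0xec blk=59 s=3: MISS | VC [26]
  [10] addr=0x6d blk=27 s=3: MISS | VC [26, 59]
  [11] addr=0x28 blk=10 s=2: MISS | VC [26, 59, 50]
  [12] addr=0x49 blk=18 s=2: MISS | VC [26, 59, 50, 10]
  [13] addr=0x2a blk=10 s=2: VC-HIT | VC [26, 59, 50, 18]

VC = [26, 59, 50, 18]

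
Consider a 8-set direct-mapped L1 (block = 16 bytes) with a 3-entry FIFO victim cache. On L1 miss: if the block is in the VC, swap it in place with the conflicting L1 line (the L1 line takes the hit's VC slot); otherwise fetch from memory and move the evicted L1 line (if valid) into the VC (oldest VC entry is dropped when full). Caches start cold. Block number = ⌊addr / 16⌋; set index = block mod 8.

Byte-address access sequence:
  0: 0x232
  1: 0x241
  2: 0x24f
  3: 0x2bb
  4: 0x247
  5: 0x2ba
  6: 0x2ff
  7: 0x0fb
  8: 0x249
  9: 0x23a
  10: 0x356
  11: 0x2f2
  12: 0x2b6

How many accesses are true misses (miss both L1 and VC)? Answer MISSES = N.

MISSES = 6

  [0] addr=0x232 blk=35 s=3: MISS | VC []
  [1] addr=0x241 blk=36 s=4: MISS | VC []
  [2] addr=0x24f blk=36 s=4: L1-HIT | VC []
  [3] addr=0x2bb blk=43 s=3: MISS | VC [35]
  [4] addr=0x247 blk=36 s=4: L1-HIT | VC [35]
  [5] addr=0x2ba blk=43 s=3: L1-HIT | VC [35]
  [6] addr=0x2ff blk=47 s=7: MISS | VC [35]
  [7] addr=0xfb blk=15 s=7: MISS | VC [35, 47]
  [8] addr=0x249 blk=36 s=4: L1-HIT | VC [35, 47]
  [9] addr=0x23a blk=35 s=3: VC-HIT | VC [43, 47]
  [10] addr=0x356 blk=53 s=5: MISS | VC [43, 47]
  [11] addr=0x2f2 blk=47 s=7: VC-HIT | VC [43, 15]
  [12] addr=0x2b6 blk=43 s=3: VC-HIT | VC [35, 15]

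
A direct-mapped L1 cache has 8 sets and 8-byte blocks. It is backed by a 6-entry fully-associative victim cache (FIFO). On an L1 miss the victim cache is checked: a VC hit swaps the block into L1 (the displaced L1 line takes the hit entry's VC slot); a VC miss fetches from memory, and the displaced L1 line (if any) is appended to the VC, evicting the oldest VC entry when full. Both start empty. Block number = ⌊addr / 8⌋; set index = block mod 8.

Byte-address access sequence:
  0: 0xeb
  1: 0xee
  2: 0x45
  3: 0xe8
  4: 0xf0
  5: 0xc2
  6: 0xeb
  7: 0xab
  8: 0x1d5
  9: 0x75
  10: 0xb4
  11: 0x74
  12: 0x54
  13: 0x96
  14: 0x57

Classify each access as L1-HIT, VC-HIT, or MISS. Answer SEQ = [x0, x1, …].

SEQ = [MISS, L1-HIT, MISS, L1-HIT, MISS, MISS, L1-HIT, MISS, MISS, MISS, MISS, VC-HIT, MISS, MISS, VC-HIT]

#0 0xeb→b29/s5 MISS; vc=[]
#1 0xee→b29/s5 L1-HIT; vc=[]
#2 0x45→b8/s0 MISS; vc=[]
#3 0xe8→b29/s5 L1-HIT; vc=[]
#4 0xf0→b30/s6 MISS; vc=[]
#5 0xc2→b24/s0 MISS; vc=[8]
#6 0xeb→b29/s5 L1-HIT; vc=[8]
#7 0xab→b21/s5 MISS; vc=[8,29]
#8 0x1d5→b58/s2 MISS; vc=[8,29]
#9 0x75→b14/s6 MISS; vc=[8,29,30]
#10 0xb4→b22/s6 MISS; vc=[8,29,30,14]
#11 0x74→b14/s6 VC-HIT; vc=[8,29,30,22]
#12 0x54→b10/s2 MISS; vc=[8,29,30,22,58]
#13 0x96→b18/s2 MISS; vc=[8,29,30,22,58,10]
#14 0x57→b10/s2 VC-HIT; vc=[8,29,30,22,58,18]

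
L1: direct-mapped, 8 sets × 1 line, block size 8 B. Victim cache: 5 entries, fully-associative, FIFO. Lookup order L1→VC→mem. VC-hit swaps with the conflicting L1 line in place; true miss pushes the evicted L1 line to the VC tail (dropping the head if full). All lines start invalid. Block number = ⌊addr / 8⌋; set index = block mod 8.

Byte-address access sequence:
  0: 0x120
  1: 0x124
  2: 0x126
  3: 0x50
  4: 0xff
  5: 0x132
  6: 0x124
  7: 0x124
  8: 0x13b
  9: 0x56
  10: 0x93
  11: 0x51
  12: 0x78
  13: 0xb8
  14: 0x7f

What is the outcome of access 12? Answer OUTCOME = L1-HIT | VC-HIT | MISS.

OUTCOME = MISS

0: 0x120 (blk 36, set 4) → MISS  vc=[]
1: 0x124 (blk 36, set 4) → L1-HIT  vc=[]
2: 0x126 (blk 36, set 4) → L1-HIT  vc=[]
3: 0x50 (blk 10, set 2) → MISS  vc=[]
4: 0xff (blk 31, set 7) → MISS  vc=[]
5: 0x132 (blk 38, set 6) → MISS  vc=[]
6: 0x124 (blk 36, set 4) → L1-HIT  vc=[]
7: 0x124 (blk 36, set 4) → L1-HIT  vc=[]
8: 0x13b (blk 39, set 7) → MISS  vc=[31]
9: 0x56 (blk 10, set 2) → L1-HIT  vc=[31]
10: 0x93 (blk 18, set 2) → MISS  vc=[31, 10]
11: 0x51 (blk 10, set 2) → VC-HIT  vc=[31, 18]
12: 0x78 (blk 15, set 7) → MISS  vc=[31, 18, 39]
13: 0xb8 (blk 23, set 7) → MISS  vc=[31, 18, 39, 15]
14: 0x7f (blk 15, set 7) → VC-HIT  vc=[31, 18, 39, 23]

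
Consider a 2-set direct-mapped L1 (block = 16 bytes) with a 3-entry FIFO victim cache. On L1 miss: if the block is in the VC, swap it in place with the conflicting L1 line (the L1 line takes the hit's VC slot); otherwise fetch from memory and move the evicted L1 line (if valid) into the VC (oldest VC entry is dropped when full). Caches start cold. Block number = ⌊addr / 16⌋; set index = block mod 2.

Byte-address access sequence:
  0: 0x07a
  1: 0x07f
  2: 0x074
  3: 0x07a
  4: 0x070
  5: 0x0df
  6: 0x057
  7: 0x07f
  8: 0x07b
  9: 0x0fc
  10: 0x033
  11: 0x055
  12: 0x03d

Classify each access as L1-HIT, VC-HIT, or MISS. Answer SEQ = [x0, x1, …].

#0 0x7a→b7/s1 MISS; vc=[]
#1 0x7f→b7/s1 L1-HIT; vc=[]
#2 0x74→b7/s1 L1-HIT; vc=[]
#3 0x7a→b7/s1 L1-HIT; vc=[]
#4 0x70→b7/s1 L1-HIT; vc=[]
#5 0xdf→b13/s1 MISS; vc=[7]
#6 0x57→b5/s1 MISS; vc=[7,13]
#7 0x7f→b7/s1 VC-HIT; vc=[5,13]
#8 0x7b→b7/s1 L1-HIT; vc=[5,13]
#9 0xfc→b15/s1 MISS; vc=[5,13,7]
#10 0x33→b3/s1 MISS; vc=[13,7,15]
#11 0x55→b5/s1 MISS; vc=[7,15,3]
#12 0x3d→b3/s1 VC-HIT; vc=[7,15,5]

SEQ = [MISS, L1-HIT, L1-HIT, L1-HIT, L1-HIT, MISS, MISS, VC-HIT, L1-HIT, MISS, MISS, MISS, VC-HIT]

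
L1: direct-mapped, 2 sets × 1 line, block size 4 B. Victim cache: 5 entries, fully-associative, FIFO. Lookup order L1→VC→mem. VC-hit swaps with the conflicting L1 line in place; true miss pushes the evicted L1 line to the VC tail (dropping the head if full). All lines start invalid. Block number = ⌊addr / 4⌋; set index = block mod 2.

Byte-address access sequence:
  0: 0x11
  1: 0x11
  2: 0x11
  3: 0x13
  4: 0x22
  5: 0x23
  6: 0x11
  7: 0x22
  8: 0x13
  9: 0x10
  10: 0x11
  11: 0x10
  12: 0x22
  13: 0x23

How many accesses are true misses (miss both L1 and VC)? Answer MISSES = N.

MISSES = 2

#0 0x11→b4/s0 MISS; vc=[]
#1 0x11→b4/s0 L1-HIT; vc=[]
#2 0x11→b4/s0 L1-HIT; vc=[]
#3 0x13→b4/s0 L1-HIT; vc=[]
#4 0x22→b8/s0 MISS; vc=[4]
#5 0x23→b8/s0 L1-HIT; vc=[4]
#6 0x11→b4/s0 VC-HIT; vc=[8]
#7 0x22→b8/s0 VC-HIT; vc=[4]
#8 0x13→b4/s0 VC-HIT; vc=[8]
#9 0x10→b4/s0 L1-HIT; vc=[8]
#10 0x11→b4/s0 L1-HIT; vc=[8]
#11 0x10→b4/s0 L1-HIT; vc=[8]
#12 0x22→b8/s0 VC-HIT; vc=[4]
#13 0x23→b8/s0 L1-HIT; vc=[4]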